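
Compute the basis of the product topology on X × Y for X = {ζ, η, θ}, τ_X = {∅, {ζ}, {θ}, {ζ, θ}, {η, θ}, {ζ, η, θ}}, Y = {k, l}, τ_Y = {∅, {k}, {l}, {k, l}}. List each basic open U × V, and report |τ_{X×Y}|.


Basis B = {∅ × ∅, {ζ} × {k}, {ζ} × {l}, {θ} × {k}, {θ} × {l}, {ζ} × {k, l}, {ζ, θ} × {k}, {ζ, θ} × {l}, {η, θ} × {k}, {η, θ} × {l}, {θ} × {k, l}, {ζ, η, θ} × {k}, {ζ, η, θ} × {l}, {ζ, θ} × {k, l}, {η, θ} × {k, l}, {ζ, η, θ} × {k, l}}; |τ_{X×Y}| = 36.

Enumerate products U × V with U ∈ τ_X, V ∈ τ_Y (deduplicated):
  ∅ × ∅ = {} (∅)
  {ζ} × {k} = {(ζ,k)}
  {ζ} × {l} = {(ζ,l)}
  {θ} × {k} = {(θ,k)}
  {θ} × {l} = {(θ,l)}
  {ζ} × {k, l} = {(ζ,k), (ζ,l)}
  {ζ, θ} × {k} = {(ζ,k), (θ,k)}
  {ζ, θ} × {l} = {(ζ,l), (θ,l)}
  {η, θ} × {k} = {(η,k), (θ,k)}
  {η, θ} × {l} = {(η,l), (θ,l)}
  {θ} × {k, l} = {(θ,k), (θ,l)}
  {ζ, η, θ} × {k} = {(ζ,k), (η,k), (θ,k)}
  {ζ, η, θ} × {l} = {(ζ,l), (η,l), (θ,l)}
  {ζ, θ} × {k, l} = {(ζ,k), (ζ,l), (θ,k), (θ,l)}
  {η, θ} × {k, l} = {(η,k), (η,l), (θ,k), (θ,l)}
  {ζ, η, θ} × {k, l} = {(ζ,k), (ζ,l), (η,k), (η,l), (θ,k), (θ,l)}
These 16 distinct sets form the basis B.
Close under arbitrary unions to get τ_{X×Y}; counting gives |τ_{X×Y}| = 36.


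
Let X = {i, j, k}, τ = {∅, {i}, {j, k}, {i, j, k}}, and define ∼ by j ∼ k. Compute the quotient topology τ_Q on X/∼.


X/∼ = {[i], [j=k]}; |τ_Q| = 4.

Equivalence classes: [i], [j=k].
Quotient map π: X → X/∼ sends i ↦ [i], j ↦ [j=k], k ↦ [j=k].
For each subset V ⊆ X/∼, compute π^{-1}(V) ⊆ X and check whether π^{-1}(V) ∈ τ. V is open in τ_Q iff π^{-1}(V) ∈ τ.
  V = {}: π^{-1}(V) = ∅ ∈ τ ✓.
  V = {[i]}: π^{-1}(V) = {i} ∈ τ ✓.
  V = {[j=k]}: π^{-1}(V) = {j, k} ∈ τ ✓.
  V = {[i], [j=k]}: π^{-1}(V) = {i, j, k} ∈ τ ✓.
Open sets in the quotient: τ_Q = {{}, {[i]}, {[j=k]}, {[i], [j=k]}} (4 elements).


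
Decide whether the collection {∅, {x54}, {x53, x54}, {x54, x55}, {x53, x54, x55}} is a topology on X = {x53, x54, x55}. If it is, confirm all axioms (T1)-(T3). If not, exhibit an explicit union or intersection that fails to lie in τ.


τ IS a topology on X.

Axiom (T1): ∅ ∈ τ? Yes; X ∈ τ? Yes.
Axiom (T2/T3): check pairwise unions and intersections of members of τ.
All pairwise intersections and unions checked — each lies in τ. Therefore τ satisfies (T1), (T2), (T3): it IS a topology on X.


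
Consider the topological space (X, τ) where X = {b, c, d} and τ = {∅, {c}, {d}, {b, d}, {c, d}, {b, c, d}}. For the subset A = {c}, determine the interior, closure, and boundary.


int(A) = {c}, cl(A) = {c}, ∂A = ∅.

Closed sets in (X, τ) are complements of opens:
  closed(X, τ) = {∅, {b}, {c}, {b, c}, {b, d}, {b, c, d}}.
int(A) = ⋃ {U ∈ τ : U ⊆ A}. Opens contained in A: ∅, {c}.
Taking the union of these: int(A) = {c}.
cl(A) = ⋂ {C closed : A ⊆ C}. Closed sets containing A: {c}, {b, c}, {b, c, d}.
Intersecting these: cl(A) = {c}.
∂A = cl(A) ∖ int(A) = {c} ∖ {c} = ∅.


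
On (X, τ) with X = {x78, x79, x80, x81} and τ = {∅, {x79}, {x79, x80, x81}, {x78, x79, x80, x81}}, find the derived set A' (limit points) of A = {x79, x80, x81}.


A' = {x78, x80, x81}

For each x ∈ X, list the open sets U ∈ τ with x ∈ U, then check whether U ∩ (A ∖ {x}) ≠ ∅ for every such U.
  x = x78: opens ∋ x are {x78, x79, x80, x81}; each meets A ∖ {x78}, so x IS a limit point.
  x = x79: open {x79} ∋ x has {x79} ∩ (A ∖ {x79}) = ∅, so x is NOT a limit point.
  x = x80: opens ∋ x are {x79, x80, x81}, {x78, x79, x80, x81}; each meets A ∖ {x80}, so x IS a limit point.
  x = x81: opens ∋ x are {x79, x80, x81}, {x78, x79, x80, x81}; each meets A ∖ {x81}, so x IS a limit point.
Collecting: A' = {x78, x80, x81}.


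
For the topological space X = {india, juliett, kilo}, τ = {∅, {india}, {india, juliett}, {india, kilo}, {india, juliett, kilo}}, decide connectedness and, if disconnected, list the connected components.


(X, τ) is connected.

Find clopen sets (U ∈ τ with X ∖ U ∈ τ):
  U = ∅, X ∖ U = {india, juliett, kilo} — both open, so U is clopen.
  U = {india, juliett, kilo}, X ∖ U = ∅ — both open, so U is clopen.
Only trivial clopens (∅ and X) exist, so (X, τ) is connected.
Compute connected components by grouping points that agree on all clopens:
  component: {india, juliett, kilo}


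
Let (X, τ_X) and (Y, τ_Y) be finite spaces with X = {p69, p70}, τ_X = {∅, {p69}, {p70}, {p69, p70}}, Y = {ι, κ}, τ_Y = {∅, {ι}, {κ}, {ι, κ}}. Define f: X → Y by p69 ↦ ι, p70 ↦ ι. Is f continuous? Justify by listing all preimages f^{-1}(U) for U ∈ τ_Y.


f IS continuous.

Compute f^{-1}(U) for each U ∈ τ_Y:
  U = ∅: f^{-1}(U) = ∅ ∈ τ_X ✓.
  U = {ι}: f^{-1}(U) = {p69, p70} ∈ τ_X ✓.
  U = {κ}: f^{-1}(U) = ∅ ∈ τ_X ✓.
  U = {ι, κ}: f^{-1}(U) = {p69, p70} ∈ τ_X ✓.
Every preimage lies in τ_X, so f IS continuous.


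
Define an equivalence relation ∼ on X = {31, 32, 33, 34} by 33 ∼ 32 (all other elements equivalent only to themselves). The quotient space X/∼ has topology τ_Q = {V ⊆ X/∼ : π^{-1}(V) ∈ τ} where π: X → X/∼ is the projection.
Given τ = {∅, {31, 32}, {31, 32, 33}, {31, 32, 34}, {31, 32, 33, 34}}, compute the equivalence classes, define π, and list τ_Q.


X/∼ = {[31], [32=33], [34]}; |τ_Q| = 3.

Equivalence classes: [31], [32=33], [34].
Quotient map π: X → X/∼ sends 31 ↦ [31], 32 ↦ [32=33], 33 ↦ [32=33], 34 ↦ [34].
For each subset V ⊆ X/∼, compute π^{-1}(V) ⊆ X and check whether π^{-1}(V) ∈ τ. V is open in τ_Q iff π^{-1}(V) ∈ τ.
  V = {}: π^{-1}(V) = ∅ ∈ τ ✓.
  V = {[31]}: π^{-1}(V) = {31} ∉ τ ✗.
  V = {[32=33]}: π^{-1}(V) = {32, 33} ∉ τ ✗.
  V = {[31], [32=33]}: π^{-1}(V) = {31, 32, 33} ∈ τ ✓.
  V = {[34]}: π^{-1}(V) = {34} ∉ τ ✗.
  V = {[31], [34]}: π^{-1}(V) = {31, 34} ∉ τ ✗.
  V = {[32=33], [34]}: π^{-1}(V) = {32, 33, 34} ∉ τ ✗.
  V = {[31], [32=33], [34]}: π^{-1}(V) = {31, 32, 33, 34} ∈ τ ✓.
Open sets in the quotient: τ_Q = {{}, {[31], [32=33]}, {[31], [32=33], [34]}} (3 elements).


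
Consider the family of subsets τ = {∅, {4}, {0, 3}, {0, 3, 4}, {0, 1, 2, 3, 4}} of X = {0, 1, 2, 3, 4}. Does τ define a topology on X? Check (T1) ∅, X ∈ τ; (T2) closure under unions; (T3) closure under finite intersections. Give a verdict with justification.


τ IS a topology on X.

Axiom (T1): ∅ ∈ τ? Yes; X ∈ τ? Yes.
Axiom (T2/T3): check pairwise unions and intersections of members of τ.
All pairwise intersections and unions checked — each lies in τ. Therefore τ satisfies (T1), (T2), (T3): it IS a topology on X.


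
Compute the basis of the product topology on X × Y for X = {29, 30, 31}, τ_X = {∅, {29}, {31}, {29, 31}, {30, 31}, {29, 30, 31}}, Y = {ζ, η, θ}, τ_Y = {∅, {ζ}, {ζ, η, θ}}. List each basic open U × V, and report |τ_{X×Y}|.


Basis B = {∅ × ∅, {29} × {ζ}, {31} × {ζ}, {29, 31} × {ζ}, {30, 31} × {ζ}, {29} × {ζ, η, θ}, {29, 30, 31} × {ζ}, {31} × {ζ, η, θ}, {29, 31} × {ζ, η, θ}, {30, 31} × {ζ, η, θ}, {29, 30, 31} × {ζ, η, θ}}; |τ_{X×Y}| = 18.

Enumerate products U × V with U ∈ τ_X, V ∈ τ_Y (deduplicated):
  ∅ × ∅ = {} (∅)
  {29} × {ζ} = {(29,ζ)}
  {31} × {ζ} = {(31,ζ)}
  {29, 31} × {ζ} = {(29,ζ), (31,ζ)}
  {30, 31} × {ζ} = {(30,ζ), (31,ζ)}
  {29} × {ζ, η, θ} = {(29,ζ), (29,η), (29,θ)}
  {29, 30, 31} × {ζ} = {(29,ζ), (30,ζ), (31,ζ)}
  {31} × {ζ, η, θ} = {(31,ζ), (31,η), (31,θ)}
  {29, 31} × {ζ, η, θ} = {(29,ζ), (29,η), (29,θ), (31,ζ), (31,η), (31,θ)}
  {30, 31} × {ζ, η, θ} = {(30,ζ), (30,η), (30,θ), (31,ζ), (31,η), (31,θ)}
  {29, 30, 31} × {ζ, η, θ} = {(29,ζ), (29,η), (29,θ), (30,ζ), (30,η), (30,θ), (31,ζ), (31,η), (31,θ)}
These 11 distinct sets form the basis B.
Close under arbitrary unions to get τ_{X×Y}; counting gives |τ_{X×Y}| = 18.


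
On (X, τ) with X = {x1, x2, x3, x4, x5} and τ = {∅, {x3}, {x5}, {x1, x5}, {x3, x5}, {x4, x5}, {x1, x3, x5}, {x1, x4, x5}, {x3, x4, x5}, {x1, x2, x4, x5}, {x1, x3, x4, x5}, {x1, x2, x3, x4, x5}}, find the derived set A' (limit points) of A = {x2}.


A' = ∅

For each x ∈ X, list the open sets U ∈ τ with x ∈ U, then check whether U ∩ (A ∖ {x}) ≠ ∅ for every such U.
  x = x1: open {x1, x5} ∋ x has {x1, x5} ∩ (A ∖ {x1}) = ∅, so x is NOT a limit point.
  x = x2: open {x1, x2, x4, x5} ∋ x has {x1, x2, x4, x5} ∩ (A ∖ {x2}) = ∅, so x is NOT a limit point.
  x = x3: open {x3} ∋ x has {x3} ∩ (A ∖ {x3}) = ∅, so x is NOT a limit point.
  x = x4: open {x4, x5} ∋ x has {x4, x5} ∩ (A ∖ {x4}) = ∅, so x is NOT a limit point.
  x = x5: open {x5} ∋ x has {x5} ∩ (A ∖ {x5}) = ∅, so x is NOT a limit point.
Collecting: A' = ∅.


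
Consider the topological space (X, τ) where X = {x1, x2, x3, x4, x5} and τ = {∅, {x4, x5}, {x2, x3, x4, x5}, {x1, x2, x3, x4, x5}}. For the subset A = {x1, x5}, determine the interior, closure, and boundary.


int(A) = ∅, cl(A) = {x1, x2, x3, x4, x5}, ∂A = {x1, x2, x3, x4, x5}.

Closed sets in (X, τ) are complements of opens:
  closed(X, τ) = {∅, {x1}, {x1, x2, x3}, {x1, x2, x3, x4, x5}}.
int(A) = ⋃ {U ∈ τ : U ⊆ A}. Opens contained in A: ∅.
Taking the union of these: int(A) = ∅.
cl(A) = ⋂ {C closed : A ⊆ C}. Closed sets containing A: {x1, x2, x3, x4, x5}.
Intersecting these: cl(A) = {x1, x2, x3, x4, x5}.
∂A = cl(A) ∖ int(A) = {x1, x2, x3, x4, x5} ∖ ∅ = {x1, x2, x3, x4, x5}.


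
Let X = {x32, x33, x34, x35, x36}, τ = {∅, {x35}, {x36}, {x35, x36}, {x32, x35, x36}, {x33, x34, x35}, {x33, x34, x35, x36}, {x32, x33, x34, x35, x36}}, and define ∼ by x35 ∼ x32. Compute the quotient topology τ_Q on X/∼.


X/∼ = {[x32=x35], [x33], [x34], [x36]}; |τ_Q| = 4.

Equivalence classes: [x32=x35], [x33], [x34], [x36].
Quotient map π: X → X/∼ sends x32 ↦ [x32=x35], x33 ↦ [x33], x34 ↦ [x34], x35 ↦ [x32=x35], x36 ↦ [x36].
For each subset V ⊆ X/∼, compute π^{-1}(V) ⊆ X and check whether π^{-1}(V) ∈ τ. V is open in τ_Q iff π^{-1}(V) ∈ τ.
  V = {}: π^{-1}(V) = ∅ ∈ τ ✓.
  V = {[x32=x35]}: π^{-1}(V) = {x32, x35} ∉ τ ✗.
  V = {[x33]}: π^{-1}(V) = {x33} ∉ τ ✗.
  V = {[x32=x35], [x33]}: π^{-1}(V) = {x32, x33, x35} ∉ τ ✗.
  V = {[x34]}: π^{-1}(V) = {x34} ∉ τ ✗.
  V = {[x32=x35], [x34]}: π^{-1}(V) = {x32, x34, x35} ∉ τ ✗.
  V = {[x33], [x34]}: π^{-1}(V) = {x33, x34} ∉ τ ✗.
  V = {[x32=x35], [x33], [x34]}: π^{-1}(V) = {x32, x33, x34, x35} ∉ τ ✗.
  V = {[x36]}: π^{-1}(V) = {x36} ∈ τ ✓.
  V = {[x32=x35], [x36]}: π^{-1}(V) = {x32, x35, x36} ∈ τ ✓.
  V = {[x33], [x36]}: π^{-1}(V) = {x33, x36} ∉ τ ✗.
  V = {[x32=x35], [x33], [x36]}: π^{-1}(V) = {x32, x33, x35, x36} ∉ τ ✗.
  V = {[x34], [x36]}: π^{-1}(V) = {x34, x36} ∉ τ ✗.
  V = {[x32=x35], [x34], [x36]}: π^{-1}(V) = {x32, x34, x35, x36} ∉ τ ✗.
  V = {[x33], [x34], [x36]}: π^{-1}(V) = {x33, x34, x36} ∉ τ ✗.
  V = {[x32=x35], [x33], [x34], [x36]}: π^{-1}(V) = {x32, x33, x34, x35, x36} ∈ τ ✓.
Open sets in the quotient: τ_Q = {{}, {[x36]}, {[x32=x35], [x36]}, {[x32=x35], [x33], [x34], [x36]}} (4 elements).


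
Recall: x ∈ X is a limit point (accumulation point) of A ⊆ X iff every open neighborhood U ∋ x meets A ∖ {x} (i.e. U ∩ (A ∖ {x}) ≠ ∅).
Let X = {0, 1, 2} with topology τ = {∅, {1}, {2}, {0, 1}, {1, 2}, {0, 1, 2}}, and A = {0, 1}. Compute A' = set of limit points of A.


A' = {0}

For each x ∈ X, list the open sets U ∈ τ with x ∈ U, then check whether U ∩ (A ∖ {x}) ≠ ∅ for every such U.
  x = 0: opens ∋ x are {0, 1}, {0, 1, 2}; each meets A ∖ {0}, so x IS a limit point.
  x = 1: open {1} ∋ x has {1} ∩ (A ∖ {1}) = ∅, so x is NOT a limit point.
  x = 2: open {2} ∋ x has {2} ∩ (A ∖ {2}) = ∅, so x is NOT a limit point.
Collecting: A' = {0}.


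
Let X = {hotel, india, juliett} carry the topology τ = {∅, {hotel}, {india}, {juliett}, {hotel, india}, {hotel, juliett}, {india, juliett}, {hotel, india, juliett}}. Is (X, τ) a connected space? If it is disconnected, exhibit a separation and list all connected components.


(X, τ) is disconnected; components = [{hotel}, {india}, {juliett}].

Find clopen sets (U ∈ τ with X ∖ U ∈ τ):
  U = ∅, X ∖ U = {hotel, india, juliett} — both open, so U is clopen.
  U = {hotel}, X ∖ U = {india, juliett} — both open, so U is clopen.
  U = {india}, X ∖ U = {hotel, juliett} — both open, so U is clopen.
  U = {juliett}, X ∖ U = {hotel, india} — both open, so U is clopen.
  U = {hotel, india}, X ∖ U = {juliett} — both open, so U is clopen.
  U = {hotel, juliett}, X ∖ U = {india} — both open, so U is clopen.
  U = {india, juliett}, X ∖ U = {hotel} — both open, so U is clopen.
  U = {hotel, india, juliett}, X ∖ U = ∅ — both open, so U is clopen.
Nontrivial clopen(s) exist: e.g. {hotel, india}. So (X, τ) is disconnected.
Compute connected components by grouping points that agree on all clopens:
  component: {hotel}
  component: {india}
  component: {juliett}


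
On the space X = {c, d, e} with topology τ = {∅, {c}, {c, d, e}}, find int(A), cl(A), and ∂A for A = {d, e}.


int(A) = ∅, cl(A) = {d, e}, ∂A = {d, e}.

Closed sets in (X, τ) are complements of opens:
  closed(X, τ) = {∅, {d, e}, {c, d, e}}.
int(A) = ⋃ {U ∈ τ : U ⊆ A}. Opens contained in A: ∅.
Taking the union of these: int(A) = ∅.
cl(A) = ⋂ {C closed : A ⊆ C}. Closed sets containing A: {d, e}, {c, d, e}.
Intersecting these: cl(A) = {d, e}.
∂A = cl(A) ∖ int(A) = {d, e} ∖ ∅ = {d, e}.


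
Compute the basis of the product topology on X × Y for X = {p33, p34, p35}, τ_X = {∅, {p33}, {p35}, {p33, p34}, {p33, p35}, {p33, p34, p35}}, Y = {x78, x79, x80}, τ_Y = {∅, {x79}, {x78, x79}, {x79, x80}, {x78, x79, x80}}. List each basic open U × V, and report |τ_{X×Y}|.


Basis B = {∅ × ∅, {p33} × {x79}, {p35} × {x79}, {p33} × {x78, x79}, {p33} × {x79, x80}, {p33, p34} × {x79}, {p33, p35} × {x79}, {p35} × {x78, x79}, {p35} × {x79, x80}, {p33} × {x78, x79, x80}, {p33, p34, p35} × {x79}, {p35} × {x78, x79, x80}, {p33, p34} × {x78, x79}, {p33, p35} × {x78, x79}, {p33, p34} × {x79, x80}, {p33, p35} × {x79, x80}, {p33, p34} × {x78, x79, x80}, {p33, p35} × {x78, x79, x80}, {p33, p34, p35} × {x78, x79}, {p33, p34, p35} × {x79, x80}, {p33, p34, p35} × {x78, x79, x80}}; |τ_{X×Y}| = 70.

Enumerate products U × V with U ∈ τ_X, V ∈ τ_Y (deduplicated):
  ∅ × ∅ = {} (∅)
  {p33} × {x79} = {(p33,x79)}
  {p35} × {x79} = {(p35,x79)}
  {p33} × {x78, x79} = {(p33,x78), (p33,x79)}
  {p33} × {x79, x80} = {(p33,x79), (p33,x80)}
  {p33, p34} × {x79} = {(p33,x79), (p34,x79)}
  {p33, p35} × {x79} = {(p33,x79), (p35,x79)}
  {p35} × {x78, x79} = {(p35,x78), (p35,x79)}
  {p35} × {x79, x80} = {(p35,x79), (p35,x80)}
  {p33} × {x78, x79, x80} = {(p33,x78), (p33,x79), (p33,x80)}
  {p33, p34, p35} × {x79} = {(p33,x79), (p34,x79), (p35,x79)}
  {p35} × {x78, x79, x80} = {(p35,x78), (p35,x79), (p35,x80)}
  {p33, p34} × {x78, x79} = {(p33,x78), (p33,x79), (p34,x78), (p34,x79)}
  {p33, p35} × {x78, x79} = {(p33,x78), (p33,x79), (p35,x78), (p35,x79)}
  {p33, p34} × {x79, x80} = {(p33,x79), (p33,x80), (p34,x79), (p34,x80)}
  {p33, p35} × {x79, x80} = {(p33,x79), (p33,x80), (p35,x79), (p35,x80)}
  {p33, p34} × {x78, x79, x80} = {(p33,x78), (p33,x79), (p33,x80), (p34,x78), (p34,x79), (p34,x80)}
  {p33, p35} × {x78, x79, x80} = {(p33,x78), (p33,x79), (p33,x80), (p35,x78), (p35,x79), (p35,x80)}
  {p33, p34, p35} × {x78, x79} = {(p33,x78), (p33,x79), (p34,x78), (p34,x79), (p35,x78), (p35,x79)}
  {p33, p34, p35} × {x79, x80} = {(p33,x79), (p33,x80), (p34,x79), (p34,x80), (p35,x79), (p35,x80)}
  {p33, p34, p35} × {x78, x79, x80} = {(p33,x78), (p33,x79), (p33,x80), (p34,x78), (p34,x79), (p34,x80), (p35,x78), (p35,x79), (p35,x80)}
These 21 distinct sets form the basis B.
Close under arbitrary unions to get τ_{X×Y}; counting gives |τ_{X×Y}| = 70.


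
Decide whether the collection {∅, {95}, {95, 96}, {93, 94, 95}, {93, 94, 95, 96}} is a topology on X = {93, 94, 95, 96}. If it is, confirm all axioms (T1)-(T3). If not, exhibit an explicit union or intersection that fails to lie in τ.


τ IS a topology on X.

Axiom (T1): ∅ ∈ τ? Yes; X ∈ τ? Yes.
Axiom (T2/T3): check pairwise unions and intersections of members of τ.
All pairwise intersections and unions checked — each lies in τ. Therefore τ satisfies (T1), (T2), (T3): it IS a topology on X.


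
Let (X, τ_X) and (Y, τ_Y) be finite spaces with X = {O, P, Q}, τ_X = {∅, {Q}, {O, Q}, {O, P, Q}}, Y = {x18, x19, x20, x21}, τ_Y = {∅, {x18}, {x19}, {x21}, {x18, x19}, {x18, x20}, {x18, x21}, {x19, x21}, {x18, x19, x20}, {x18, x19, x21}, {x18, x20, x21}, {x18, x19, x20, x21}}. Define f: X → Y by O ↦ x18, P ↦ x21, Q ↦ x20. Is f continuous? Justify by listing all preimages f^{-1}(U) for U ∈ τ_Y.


f is NOT continuous.

Compute f^{-1}(U) for each U ∈ τ_Y:
  U = ∅: f^{-1}(U) = ∅ ∈ τ_X ✓.
  U = {x18}: f^{-1}(U) = {O} ∉ τ_X ✗.
  U = {x19}: f^{-1}(U) = ∅ ∈ τ_X ✓.
  U = {x21}: f^{-1}(U) = {P} ∉ τ_X ✗.
  U = {x18, x19}: f^{-1}(U) = {O} ∉ τ_X ✗.
  U = {x18, x20}: f^{-1}(U) = {O, Q} ∈ τ_X ✓.
  U = {x18, x21}: f^{-1}(U) = {O, P} ∉ τ_X ✗.
  U = {x19, x21}: f^{-1}(U) = {P} ∉ τ_X ✗.
  U = {x18, x19, x20}: f^{-1}(U) = {O, Q} ∈ τ_X ✓.
  U = {x18, x19, x21}: f^{-1}(U) = {O, P} ∉ τ_X ✗.
  U = {x18, x20, x21}: f^{-1}(U) = {O, P, Q} ∈ τ_X ✓.
  U = {x18, x19, x20, x21}: f^{-1}(U) = {O, P, Q} ∈ τ_X ✓.
Found U = {x18} with f^{-1}(U) = {O} not in τ_X. Therefore f is NOT continuous.


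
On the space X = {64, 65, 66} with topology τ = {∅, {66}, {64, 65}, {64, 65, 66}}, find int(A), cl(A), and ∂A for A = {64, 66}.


int(A) = {66}, cl(A) = {64, 65, 66}, ∂A = {64, 65}.

Closed sets in (X, τ) are complements of opens:
  closed(X, τ) = {∅, {66}, {64, 65}, {64, 65, 66}}.
int(A) = ⋃ {U ∈ τ : U ⊆ A}. Opens contained in A: ∅, {66}.
Taking the union of these: int(A) = {66}.
cl(A) = ⋂ {C closed : A ⊆ C}. Closed sets containing A: {64, 65, 66}.
Intersecting these: cl(A) = {64, 65, 66}.
∂A = cl(A) ∖ int(A) = {64, 65, 66} ∖ {66} = {64, 65}.


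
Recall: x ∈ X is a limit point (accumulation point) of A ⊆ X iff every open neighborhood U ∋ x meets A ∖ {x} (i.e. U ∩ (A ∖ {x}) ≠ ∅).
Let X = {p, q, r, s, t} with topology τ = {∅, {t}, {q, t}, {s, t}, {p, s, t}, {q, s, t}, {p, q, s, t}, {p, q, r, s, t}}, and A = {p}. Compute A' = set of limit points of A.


A' = {r}

For each x ∈ X, list the open sets U ∈ τ with x ∈ U, then check whether U ∩ (A ∖ {x}) ≠ ∅ for every such U.
  x = p: open {p, s, t} ∋ x has {p, s, t} ∩ (A ∖ {p}) = ∅, so x is NOT a limit point.
  x = q: open {q, t} ∋ x has {q, t} ∩ (A ∖ {q}) = ∅, so x is NOT a limit point.
  x = r: opens ∋ x are {p, q, r, s, t}; each meets A ∖ {r}, so x IS a limit point.
  x = s: open {s, t} ∋ x has {s, t} ∩ (A ∖ {s}) = ∅, so x is NOT a limit point.
  x = t: open {t} ∋ x has {t} ∩ (A ∖ {t}) = ∅, so x is NOT a limit point.
Collecting: A' = {r}.


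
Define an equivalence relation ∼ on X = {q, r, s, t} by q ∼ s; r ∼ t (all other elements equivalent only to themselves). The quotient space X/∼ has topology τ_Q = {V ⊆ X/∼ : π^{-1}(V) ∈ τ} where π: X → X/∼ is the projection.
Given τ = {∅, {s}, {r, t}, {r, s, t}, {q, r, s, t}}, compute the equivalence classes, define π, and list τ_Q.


X/∼ = {[q=s], [r=t]}; |τ_Q| = 3.

Equivalence classes: [q=s], [r=t].
Quotient map π: X → X/∼ sends q ↦ [q=s], r ↦ [r=t], s ↦ [q=s], t ↦ [r=t].
For each subset V ⊆ X/∼, compute π^{-1}(V) ⊆ X and check whether π^{-1}(V) ∈ τ. V is open in τ_Q iff π^{-1}(V) ∈ τ.
  V = {}: π^{-1}(V) = ∅ ∈ τ ✓.
  V = {[q=s]}: π^{-1}(V) = {q, s} ∉ τ ✗.
  V = {[r=t]}: π^{-1}(V) = {r, t} ∈ τ ✓.
  V = {[q=s], [r=t]}: π^{-1}(V) = {q, r, s, t} ∈ τ ✓.
Open sets in the quotient: τ_Q = {{}, {[r=t]}, {[q=s], [r=t]}} (3 elements).


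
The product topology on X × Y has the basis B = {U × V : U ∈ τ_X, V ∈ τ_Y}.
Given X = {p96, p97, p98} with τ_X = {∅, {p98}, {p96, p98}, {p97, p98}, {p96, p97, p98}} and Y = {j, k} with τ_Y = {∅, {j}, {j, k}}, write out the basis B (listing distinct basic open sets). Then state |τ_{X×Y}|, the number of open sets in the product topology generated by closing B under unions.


Basis B = {∅ × ∅, {p98} × {j}, {p96, p98} × {j}, {p97, p98} × {j}, {p98} × {j, k}, {p96, p97, p98} × {j}, {p96, p98} × {j, k}, {p97, p98} × {j, k}, {p96, p97, p98} × {j, k}}; |τ_{X×Y}| = 14.

Enumerate products U × V with U ∈ τ_X, V ∈ τ_Y (deduplicated):
  ∅ × ∅ = {} (∅)
  {p98} × {j} = {(p98,j)}
  {p96, p98} × {j} = {(p96,j), (p98,j)}
  {p97, p98} × {j} = {(p97,j), (p98,j)}
  {p98} × {j, k} = {(p98,j), (p98,k)}
  {p96, p97, p98} × {j} = {(p96,j), (p97,j), (p98,j)}
  {p96, p98} × {j, k} = {(p96,j), (p96,k), (p98,j), (p98,k)}
  {p97, p98} × {j, k} = {(p97,j), (p97,k), (p98,j), (p98,k)}
  {p96, p97, p98} × {j, k} = {(p96,j), (p96,k), (p97,j), (p97,k), (p98,j), (p98,k)}
These 9 distinct sets form the basis B.
Close under arbitrary unions to get τ_{X×Y}; counting gives |τ_{X×Y}| = 14.


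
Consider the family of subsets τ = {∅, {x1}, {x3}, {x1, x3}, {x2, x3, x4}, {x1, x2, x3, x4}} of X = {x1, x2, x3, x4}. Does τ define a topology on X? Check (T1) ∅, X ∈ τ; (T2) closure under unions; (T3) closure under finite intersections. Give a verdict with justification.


τ IS a topology on X.

Axiom (T1): ∅ ∈ τ? Yes; X ∈ τ? Yes.
Axiom (T2/T3): check pairwise unions and intersections of members of τ.
All pairwise intersections and unions checked — each lies in τ. Therefore τ satisfies (T1), (T2), (T3): it IS a topology on X.


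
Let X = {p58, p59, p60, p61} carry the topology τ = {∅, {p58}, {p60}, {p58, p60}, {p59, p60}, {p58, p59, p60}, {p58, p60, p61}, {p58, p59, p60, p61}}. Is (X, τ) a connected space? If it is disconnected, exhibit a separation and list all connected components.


(X, τ) is connected.

Find clopen sets (U ∈ τ with X ∖ U ∈ τ):
  U = ∅, X ∖ U = {p58, p59, p60, p61} — both open, so U is clopen.
  U = {p58, p59, p60, p61}, X ∖ U = ∅ — both open, so U is clopen.
Only trivial clopens (∅ and X) exist, so (X, τ) is connected.
Compute connected components by grouping points that agree on all clopens:
  component: {p58, p59, p60, p61}


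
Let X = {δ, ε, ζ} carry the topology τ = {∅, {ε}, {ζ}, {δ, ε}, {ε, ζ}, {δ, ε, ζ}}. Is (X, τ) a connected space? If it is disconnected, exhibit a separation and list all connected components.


(X, τ) is disconnected; components = [{ζ}, {δ, ε}].

Find clopen sets (U ∈ τ with X ∖ U ∈ τ):
  U = ∅, X ∖ U = {δ, ε, ζ} — both open, so U is clopen.
  U = {ζ}, X ∖ U = {δ, ε} — both open, so U is clopen.
  U = {δ, ε}, X ∖ U = {ζ} — both open, so U is clopen.
  U = {δ, ε, ζ}, X ∖ U = ∅ — both open, so U is clopen.
Nontrivial clopen(s) exist: e.g. {δ, ε}. So (X, τ) is disconnected.
Compute connected components by grouping points that agree on all clopens:
  component: {ζ}
  component: {δ, ε}


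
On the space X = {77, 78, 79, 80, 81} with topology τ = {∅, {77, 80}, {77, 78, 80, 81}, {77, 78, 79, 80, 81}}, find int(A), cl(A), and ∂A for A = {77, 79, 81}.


int(A) = ∅, cl(A) = {77, 78, 79, 80, 81}, ∂A = {77, 78, 79, 80, 81}.

Closed sets in (X, τ) are complements of opens:
  closed(X, τ) = {∅, {79}, {78, 79, 81}, {77, 78, 79, 80, 81}}.
int(A) = ⋃ {U ∈ τ : U ⊆ A}. Opens contained in A: ∅.
Taking the union of these: int(A) = ∅.
cl(A) = ⋂ {C closed : A ⊆ C}. Closed sets containing A: {77, 78, 79, 80, 81}.
Intersecting these: cl(A) = {77, 78, 79, 80, 81}.
∂A = cl(A) ∖ int(A) = {77, 78, 79, 80, 81} ∖ ∅ = {77, 78, 79, 80, 81}.


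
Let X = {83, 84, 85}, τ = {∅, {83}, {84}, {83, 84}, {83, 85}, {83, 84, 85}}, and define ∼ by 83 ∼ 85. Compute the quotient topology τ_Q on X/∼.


X/∼ = {[83=85], [84]}; |τ_Q| = 4.

Equivalence classes: [83=85], [84].
Quotient map π: X → X/∼ sends 83 ↦ [83=85], 84 ↦ [84], 85 ↦ [83=85].
For each subset V ⊆ X/∼, compute π^{-1}(V) ⊆ X and check whether π^{-1}(V) ∈ τ. V is open in τ_Q iff π^{-1}(V) ∈ τ.
  V = {}: π^{-1}(V) = ∅ ∈ τ ✓.
  V = {[83=85]}: π^{-1}(V) = {83, 85} ∈ τ ✓.
  V = {[84]}: π^{-1}(V) = {84} ∈ τ ✓.
  V = {[83=85], [84]}: π^{-1}(V) = {83, 84, 85} ∈ τ ✓.
Open sets in the quotient: τ_Q = {{}, {[83=85]}, {[84]}, {[83=85], [84]}} (4 elements).


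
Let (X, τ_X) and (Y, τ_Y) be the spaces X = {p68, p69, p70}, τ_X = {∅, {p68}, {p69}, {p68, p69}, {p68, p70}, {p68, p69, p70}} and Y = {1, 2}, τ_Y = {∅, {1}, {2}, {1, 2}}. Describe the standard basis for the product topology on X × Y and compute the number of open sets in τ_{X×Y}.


Basis B = {∅ × ∅, {p68} × {1}, {p68} × {2}, {p69} × {1}, {p69} × {2}, {p68} × {1, 2}, {p68, p69} × {1}, {p68, p70} × {1}, {p68, p69} × {2}, {p68, p70} × {2}, {p69} × {1, 2}, {p68, p69, p70} × {1}, {p68, p69, p70} × {2}, {p68, p69} × {1, 2}, {p68, p70} × {1, 2}, {p68, p69, p70} × {1, 2}}; |τ_{X×Y}| = 36.

Enumerate products U × V with U ∈ τ_X, V ∈ τ_Y (deduplicated):
  ∅ × ∅ = {} (∅)
  {p68} × {1} = {(p68,1)}
  {p68} × {2} = {(p68,2)}
  {p69} × {1} = {(p69,1)}
  {p69} × {2} = {(p69,2)}
  {p68} × {1, 2} = {(p68,1), (p68,2)}
  {p68, p69} × {1} = {(p68,1), (p69,1)}
  {p68, p70} × {1} = {(p68,1), (p70,1)}
  {p68, p69} × {2} = {(p68,2), (p69,2)}
  {p68, p70} × {2} = {(p68,2), (p70,2)}
  {p69} × {1, 2} = {(p69,1), (p69,2)}
  {p68, p69, p70} × {1} = {(p68,1), (p69,1), (p70,1)}
  {p68, p69, p70} × {2} = {(p68,2), (p69,2), (p70,2)}
  {p68, p69} × {1, 2} = {(p68,1), (p68,2), (p69,1), (p69,2)}
  {p68, p70} × {1, 2} = {(p68,1), (p68,2), (p70,1), (p70,2)}
  {p68, p69, p70} × {1, 2} = {(p68,1), (p68,2), (p69,1), (p69,2), (p70,1), (p70,2)}
These 16 distinct sets form the basis B.
Close under arbitrary unions to get τ_{X×Y}; counting gives |τ_{X×Y}| = 36.


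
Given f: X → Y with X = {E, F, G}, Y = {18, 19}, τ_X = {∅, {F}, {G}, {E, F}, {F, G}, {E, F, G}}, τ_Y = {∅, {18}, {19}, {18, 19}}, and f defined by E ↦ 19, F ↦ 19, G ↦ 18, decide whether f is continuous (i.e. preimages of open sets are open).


f IS continuous.

Compute f^{-1}(U) for each U ∈ τ_Y:
  U = ∅: f^{-1}(U) = ∅ ∈ τ_X ✓.
  U = {18}: f^{-1}(U) = {G} ∈ τ_X ✓.
  U = {19}: f^{-1}(U) = {E, F} ∈ τ_X ✓.
  U = {18, 19}: f^{-1}(U) = {E, F, G} ∈ τ_X ✓.
Every preimage lies in τ_X, so f IS continuous.


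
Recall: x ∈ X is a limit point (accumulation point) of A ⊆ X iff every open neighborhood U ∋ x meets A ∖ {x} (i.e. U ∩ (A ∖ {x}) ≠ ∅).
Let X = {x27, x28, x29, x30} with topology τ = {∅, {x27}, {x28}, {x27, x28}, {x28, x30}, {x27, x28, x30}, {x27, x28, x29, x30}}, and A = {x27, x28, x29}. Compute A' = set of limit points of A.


A' = {x29, x30}

For each x ∈ X, list the open sets U ∈ τ with x ∈ U, then check whether U ∩ (A ∖ {x}) ≠ ∅ for every such U.
  x = x27: open {x27} ∋ x has {x27} ∩ (A ∖ {x27}) = ∅, so x is NOT a limit point.
  x = x28: open {x28} ∋ x has {x28} ∩ (A ∖ {x28}) = ∅, so x is NOT a limit point.
  x = x29: opens ∋ x are {x27, x28, x29, x30}; each meets A ∖ {x29}, so x IS a limit point.
  x = x30: opens ∋ x are {x28, x30}, {x27, x28, x30}, {x27, x28, x29, x30}; each meets A ∖ {x30}, so x IS a limit point.
Collecting: A' = {x29, x30}.


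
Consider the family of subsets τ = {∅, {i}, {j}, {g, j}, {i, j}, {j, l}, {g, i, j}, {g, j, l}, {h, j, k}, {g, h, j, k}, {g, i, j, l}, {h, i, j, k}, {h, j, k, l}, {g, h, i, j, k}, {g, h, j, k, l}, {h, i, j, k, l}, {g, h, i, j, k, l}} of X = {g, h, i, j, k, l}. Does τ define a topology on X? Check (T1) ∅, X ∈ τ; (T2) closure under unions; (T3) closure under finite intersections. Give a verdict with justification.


τ is NOT a topology on X.

Axiom (T1): ∅ ∈ τ? Yes; X ∈ τ? Yes.
Axiom (T2/T3): check pairwise unions and intersections of members of τ.
Counterexample for (T2): {i} ∪ {j, l} = {i, j, l} ∉ τ. Therefore τ is NOT a topology.


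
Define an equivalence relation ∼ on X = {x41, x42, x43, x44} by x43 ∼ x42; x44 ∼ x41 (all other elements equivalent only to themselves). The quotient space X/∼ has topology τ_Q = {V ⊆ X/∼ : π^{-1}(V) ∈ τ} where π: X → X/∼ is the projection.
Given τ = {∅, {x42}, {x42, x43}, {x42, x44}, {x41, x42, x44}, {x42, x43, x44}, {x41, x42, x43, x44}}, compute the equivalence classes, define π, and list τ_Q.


X/∼ = {[x41=x44], [x42=x43]}; |τ_Q| = 3.

Equivalence classes: [x41=x44], [x42=x43].
Quotient map π: X → X/∼ sends x41 ↦ [x41=x44], x42 ↦ [x42=x43], x43 ↦ [x42=x43], x44 ↦ [x41=x44].
For each subset V ⊆ X/∼, compute π^{-1}(V) ⊆ X and check whether π^{-1}(V) ∈ τ. V is open in τ_Q iff π^{-1}(V) ∈ τ.
  V = {}: π^{-1}(V) = ∅ ∈ τ ✓.
  V = {[x41=x44]}: π^{-1}(V) = {x41, x44} ∉ τ ✗.
  V = {[x42=x43]}: π^{-1}(V) = {x42, x43} ∈ τ ✓.
  V = {[x41=x44], [x42=x43]}: π^{-1}(V) = {x41, x42, x43, x44} ∈ τ ✓.
Open sets in the quotient: τ_Q = {{}, {[x42=x43]}, {[x41=x44], [x42=x43]}} (3 elements).


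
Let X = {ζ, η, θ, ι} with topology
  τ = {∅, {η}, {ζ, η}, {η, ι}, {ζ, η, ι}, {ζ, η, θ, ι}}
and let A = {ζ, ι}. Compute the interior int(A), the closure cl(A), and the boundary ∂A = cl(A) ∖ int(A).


int(A) = ∅, cl(A) = {ζ, θ, ι}, ∂A = {ζ, θ, ι}.

Closed sets in (X, τ) are complements of opens:
  closed(X, τ) = {∅, {θ}, {ζ, θ}, {θ, ι}, {ζ, θ, ι}, {ζ, η, θ, ι}}.
int(A) = ⋃ {U ∈ τ : U ⊆ A}. Opens contained in A: ∅.
Taking the union of these: int(A) = ∅.
cl(A) = ⋂ {C closed : A ⊆ C}. Closed sets containing A: {ζ, θ, ι}, {ζ, η, θ, ι}.
Intersecting these: cl(A) = {ζ, θ, ι}.
∂A = cl(A) ∖ int(A) = {ζ, θ, ι} ∖ ∅ = {ζ, θ, ι}.


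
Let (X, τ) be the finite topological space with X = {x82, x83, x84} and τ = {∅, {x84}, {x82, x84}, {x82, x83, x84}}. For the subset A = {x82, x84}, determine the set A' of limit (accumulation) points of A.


A' = {x82, x83}

For each x ∈ X, list the open sets U ∈ τ with x ∈ U, then check whether U ∩ (A ∖ {x}) ≠ ∅ for every such U.
  x = x82: opens ∋ x are {x82, x84}, {x82, x83, x84}; each meets A ∖ {x82}, so x IS a limit point.
  x = x83: opens ∋ x are {x82, x83, x84}; each meets A ∖ {x83}, so x IS a limit point.
  x = x84: open {x84} ∋ x has {x84} ∩ (A ∖ {x84}) = ∅, so x is NOT a limit point.
Collecting: A' = {x82, x83}.


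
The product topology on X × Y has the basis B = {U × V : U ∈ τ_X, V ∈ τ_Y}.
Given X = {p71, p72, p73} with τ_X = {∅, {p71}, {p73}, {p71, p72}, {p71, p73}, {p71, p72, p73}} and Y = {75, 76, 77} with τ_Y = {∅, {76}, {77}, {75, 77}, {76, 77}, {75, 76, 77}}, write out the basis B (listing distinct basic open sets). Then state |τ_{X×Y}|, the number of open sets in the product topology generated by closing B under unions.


Basis B = {∅ × ∅, {p71} × {76}, {p71} × {77}, {p73} × {76}, {p73} × {77}, {p71} × {75, 77}, {p71} × {76, 77}, {p71, p72} × {76}, {p71, p73} × {76}, {p71, p72} × {77}, {p71, p73} × {77}, {p73} × {75, 77}, {p73} × {76, 77}, {p71} × {75, 76, 77}, {p71, p72, p73} × {76}, {p71, p72, p73} × {77}, {p73} × {75, 76, 77}, {p71, p72} × {75, 77}, {p71, p73} × {75, 77}, {p71, p72} × {76, 77}, {p71, p73} × {76, 77}, {p71, p72} × {75, 76, 77}, {p71, p73} × {75, 76, 77}, {p71, p72, p73} × {75, 77}, {p71, p72, p73} × {76, 77}, {p71, p72, p73} × {75, 76, 77}}; |τ_{X×Y}| = 108.

Enumerate products U × V with U ∈ τ_X, V ∈ τ_Y (deduplicated):
  ∅ × ∅ = {} (∅)
  {p71} × {76} = {(p71,76)}
  {p71} × {77} = {(p71,77)}
  {p73} × {76} = {(p73,76)}
  {p73} × {77} = {(p73,77)}
  {p71} × {75, 77} = {(p71,75), (p71,77)}
  {p71} × {76, 77} = {(p71,76), (p71,77)}
  {p71, p72} × {76} = {(p71,76), (p72,76)}
  {p71, p73} × {76} = {(p71,76), (p73,76)}
  {p71, p72} × {77} = {(p71,77), (p72,77)}
  {p71, p73} × {77} = {(p71,77), (p73,77)}
  {p73} × {75, 77} = {(p73,75), (p73,77)}
  {p73} × {76, 77} = {(p73,76), (p73,77)}
  {p71} × {75, 76, 77} = {(p71,75), (p71,76), (p71,77)}
  {p71, p72, p73} × {76} = {(p71,76), (p72,76), (p73,76)}
  {p71, p72, p73} × {77} = {(p71,77), (p72,77), (p73,77)}
  {p73} × {75, 76, 77} = {(p73,75), (p73,76), (p73,77)}
  {p71, p72} × {75, 77} = {(p71,75), (p71,77), (p72,75), (p72,77)}
  {p71, p73} × {75, 77} = {(p71,75), (p71,77), (p73,75), (p73,77)}
  {p71, p72} × {76, 77} = {(p71,76), (p71,77), (p72,76), (p72,77)}
  {p71, p73} × {76, 77} = {(p71,76), (p71,77), (p73,76), (p73,77)}
  {p71, p72} × {75, 76, 77} = {(p71,75), (p71,76), (p71,77), (p72,75), (p72,76), (p72,77)}
  {p71, p73} × {75, 76, 77} = {(p71,75), (p71,76), (p71,77), (p73,75), (p73,76), (p73,77)}
  {p71, p72, p73} × {75, 77} = {(p71,75), (p71,77), (p72,75), (p72,77), (p73,75), (p73,77)}
  {p71, p72, p73} × {76, 77} = {(p71,76), (p71,77), (p72,76), (p72,77), (p73,76), (p73,77)}
  {p71, p72, p73} × {75, 76, 77} = {(p71,75), (p71,76), (p71,77), (p72,75), (p72,76), (p72,77), (p73,75), (p73,76), (p73,77)}
These 26 distinct sets form the basis B.
Close under arbitrary unions to get τ_{X×Y}; counting gives |τ_{X×Y}| = 108.


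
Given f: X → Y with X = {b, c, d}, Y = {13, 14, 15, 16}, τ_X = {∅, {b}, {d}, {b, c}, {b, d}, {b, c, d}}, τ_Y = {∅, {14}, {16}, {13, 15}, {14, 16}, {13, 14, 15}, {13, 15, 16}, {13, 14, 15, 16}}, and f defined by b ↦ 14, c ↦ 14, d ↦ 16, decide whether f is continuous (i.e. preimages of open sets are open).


f IS continuous.

Compute f^{-1}(U) for each U ∈ τ_Y:
  U = ∅: f^{-1}(U) = ∅ ∈ τ_X ✓.
  U = {14}: f^{-1}(U) = {b, c} ∈ τ_X ✓.
  U = {16}: f^{-1}(U) = {d} ∈ τ_X ✓.
  U = {13, 15}: f^{-1}(U) = ∅ ∈ τ_X ✓.
  U = {14, 16}: f^{-1}(U) = {b, c, d} ∈ τ_X ✓.
  U = {13, 14, 15}: f^{-1}(U) = {b, c} ∈ τ_X ✓.
  U = {13, 15, 16}: f^{-1}(U) = {d} ∈ τ_X ✓.
  U = {13, 14, 15, 16}: f^{-1}(U) = {b, c, d} ∈ τ_X ✓.
Every preimage lies in τ_X, so f IS continuous.


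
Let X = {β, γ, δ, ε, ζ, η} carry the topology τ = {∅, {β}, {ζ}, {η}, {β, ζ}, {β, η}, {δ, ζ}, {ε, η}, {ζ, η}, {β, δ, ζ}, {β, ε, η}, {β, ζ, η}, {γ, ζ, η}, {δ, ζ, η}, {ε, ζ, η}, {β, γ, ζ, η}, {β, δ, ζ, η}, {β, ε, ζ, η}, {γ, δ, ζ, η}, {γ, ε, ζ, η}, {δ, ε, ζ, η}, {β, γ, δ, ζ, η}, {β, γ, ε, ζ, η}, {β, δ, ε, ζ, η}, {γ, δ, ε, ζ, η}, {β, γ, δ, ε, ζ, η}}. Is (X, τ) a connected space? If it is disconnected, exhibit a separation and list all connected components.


(X, τ) is disconnected; components = [{β}, {γ, δ, ε, ζ, η}].

Find clopen sets (U ∈ τ with X ∖ U ∈ τ):
  U = ∅, X ∖ U = {β, γ, δ, ε, ζ, η} — both open, so U is clopen.
  U = {β}, X ∖ U = {γ, δ, ε, ζ, η} — both open, so U is clopen.
  U = {γ, δ, ε, ζ, η}, X ∖ U = {β} — both open, so U is clopen.
  U = {β, γ, δ, ε, ζ, η}, X ∖ U = ∅ — both open, so U is clopen.
Nontrivial clopen(s) exist: e.g. {β}. So (X, τ) is disconnected.
Compute connected components by grouping points that agree on all clopens:
  component: {β}
  component: {γ, δ, ε, ζ, η}


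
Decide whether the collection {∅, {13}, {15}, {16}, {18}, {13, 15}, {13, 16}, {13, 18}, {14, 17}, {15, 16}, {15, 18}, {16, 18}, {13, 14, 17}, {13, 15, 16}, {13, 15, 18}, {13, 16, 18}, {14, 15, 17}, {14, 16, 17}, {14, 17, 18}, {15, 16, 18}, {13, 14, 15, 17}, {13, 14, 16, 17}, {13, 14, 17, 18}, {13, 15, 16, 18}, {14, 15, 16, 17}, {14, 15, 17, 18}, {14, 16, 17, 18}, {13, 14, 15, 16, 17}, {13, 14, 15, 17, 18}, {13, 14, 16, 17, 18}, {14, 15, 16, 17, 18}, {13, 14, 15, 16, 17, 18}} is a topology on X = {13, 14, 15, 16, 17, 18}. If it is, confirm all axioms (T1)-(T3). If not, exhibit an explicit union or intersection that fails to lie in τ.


τ IS a topology on X.

Axiom (T1): ∅ ∈ τ? Yes; X ∈ τ? Yes.
Axiom (T2/T3): check pairwise unions and intersections of members of τ.
All pairwise intersections and unions checked — each lies in τ. Therefore τ satisfies (T1), (T2), (T3): it IS a topology on X.


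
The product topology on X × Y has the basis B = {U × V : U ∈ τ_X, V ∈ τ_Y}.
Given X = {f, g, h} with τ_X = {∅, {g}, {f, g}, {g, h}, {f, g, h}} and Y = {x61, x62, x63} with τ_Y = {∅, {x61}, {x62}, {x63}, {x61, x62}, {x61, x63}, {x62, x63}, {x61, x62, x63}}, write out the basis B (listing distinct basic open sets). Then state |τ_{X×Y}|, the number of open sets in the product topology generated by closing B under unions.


Basis B = {∅ × ∅, {g} × {x61}, {g} × {x62}, {g} × {x63}, {f, g} × {x61}, {f, g} × {x62}, {f, g} × {x63}, {g} × {x61, x62}, {g} × {x61, x63}, {g, h} × {x61}, {g} × {x62, x63}, {g, h} × {x62}, {g, h} × {x63}, {f, g, h} × {x61}, {f, g, h} × {x62}, {f, g, h} × {x63}, {g} × {x61, x62, x63}, {f, g} × {x61, x62}, {f, g} × {x61, x63}, {f, g} × {x62, x63}, {g, h} × {x61, x62}, {g, h} × {x61, x63}, {g, h} × {x62, x63}, {f, g} × {x61, x62, x63}, {f, g, h} × {x61, x62}, {f, g, h} × {x61, x63}, {f, g, h} × {x62, x63}, {g, h} × {x61, x62, x63}, {f, g, h} × {x61, x62, x63}}; |τ_{X×Y}| = 125.

Enumerate products U × V with U ∈ τ_X, V ∈ τ_Y (deduplicated):
  ∅ × ∅ = {} (∅)
  {g} × {x61} = {(g,x61)}
  {g} × {x62} = {(g,x62)}
  {g} × {x63} = {(g,x63)}
  {f, g} × {x61} = {(f,x61), (g,x61)}
  {f, g} × {x62} = {(f,x62), (g,x62)}
  {f, g} × {x63} = {(f,x63), (g,x63)}
  {g} × {x61, x62} = {(g,x61), (g,x62)}
  {g} × {x61, x63} = {(g,x61), (g,x63)}
  {g, h} × {x61} = {(g,x61), (h,x61)}
  {g} × {x62, x63} = {(g,x62), (g,x63)}
  {g, h} × {x62} = {(g,x62), (h,x62)}
  {g, h} × {x63} = {(g,x63), (h,x63)}
  {f, g, h} × {x61} = {(f,x61), (g,x61), (h,x61)}
  {f, g, h} × {x62} = {(f,x62), (g,x62), (h,x62)}
  {f, g, h} × {x63} = {(f,x63), (g,x63), (h,x63)}
  {g} × {x61, x62, x63} = {(g,x61), (g,x62), (g,x63)}
  {f, g} × {x61, x62} = {(f,x61), (f,x62), (g,x61), (g,x62)}
  {f, g} × {x61, x63} = {(f,x61), (f,x63), (g,x61), (g,x63)}
  {f, g} × {x62, x63} = {(f,x62), (f,x63), (g,x62), (g,x63)}
  {g, h} × {x61, x62} = {(g,x61), (g,x62), (h,x61), (h,x62)}
  {g, h} × {x61, x63} = {(g,x61), (g,x63), (h,x61), (h,x63)}
  {g, h} × {x62, x63} = {(g,x62), (g,x63), (h,x62), (h,x63)}
  {f, g} × {x61, x62, x63} = {(f,x61), (f,x62), (f,x63), (g,x61), (g,x62), (g,x63)}
  {f, g, h} × {x61, x62} = {(f,x61), (f,x62), (g,x61), (g,x62), (h,x61), (h,x62)}
  {f, g, h} × {x61, x63} = {(f,x61), (f,x63), (g,x61), (g,x63), (h,x61), (h,x63)}
  {f, g, h} × {x62, x63} = {(f,x62), (f,x63), (g,x62), (g,x63), (h,x62), (h,x63)}
  {g, h} × {x61, x62, x63} = {(g,x61), (g,x62), (g,x63), (h,x61), (h,x62), (h,x63)}
  {f, g, h} × {x61, x62, x63} = {(f,x61), (f,x62), (f,x63), (g,x61), (g,x62), (g,x63), (h,x61), (h,x62), (h,x63)}
These 29 distinct sets form the basis B.
Close under arbitrary unions to get τ_{X×Y}; counting gives |τ_{X×Y}| = 125.


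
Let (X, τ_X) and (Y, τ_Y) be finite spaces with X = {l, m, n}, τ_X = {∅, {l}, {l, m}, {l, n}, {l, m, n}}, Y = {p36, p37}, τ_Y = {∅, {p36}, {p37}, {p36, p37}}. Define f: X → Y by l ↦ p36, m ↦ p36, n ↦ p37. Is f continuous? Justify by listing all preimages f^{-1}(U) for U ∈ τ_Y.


f is NOT continuous.

Compute f^{-1}(U) for each U ∈ τ_Y:
  U = ∅: f^{-1}(U) = ∅ ∈ τ_X ✓.
  U = {p36}: f^{-1}(U) = {l, m} ∈ τ_X ✓.
  U = {p37}: f^{-1}(U) = {n} ∉ τ_X ✗.
  U = {p36, p37}: f^{-1}(U) = {l, m, n} ∈ τ_X ✓.
Found U = {p37} with f^{-1}(U) = {n} not in τ_X. Therefore f is NOT continuous.


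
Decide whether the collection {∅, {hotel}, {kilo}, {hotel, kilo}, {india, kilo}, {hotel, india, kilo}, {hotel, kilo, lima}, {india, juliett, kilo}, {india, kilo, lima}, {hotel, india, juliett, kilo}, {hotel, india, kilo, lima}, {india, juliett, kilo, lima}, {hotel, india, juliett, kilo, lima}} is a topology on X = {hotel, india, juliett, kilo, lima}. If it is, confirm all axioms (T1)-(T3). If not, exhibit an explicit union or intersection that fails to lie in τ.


τ is NOT a topology on X.

Axiom (T1): ∅ ∈ τ? Yes; X ∈ τ? Yes.
Axiom (T2/T3): check pairwise unions and intersections of members of τ.
Counterexample for (T3): {hotel, kilo, lima} ∩ {india, kilo, lima} = {kilo, lima} ∉ τ. Therefore τ is NOT a topology.
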